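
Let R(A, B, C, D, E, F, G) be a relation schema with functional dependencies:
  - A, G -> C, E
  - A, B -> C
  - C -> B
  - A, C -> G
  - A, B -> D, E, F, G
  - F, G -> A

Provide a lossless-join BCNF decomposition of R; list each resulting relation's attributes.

Candidate keys of the original relation: {A, B}, {A, C}, {A, G}, {F, G}.
Within {A, B, C, D, E, F, G}: {C}⁺ ∩ {A, B, C, D, E, F, G} = {B, C}, not the whole set, so C -> B violates BCNF; decompose into {B, C} and {A, C, D, E, F, G}.
{B, C}: every determinant is a superkey — BCNF.
{A, C, D, E, F, G}: every determinant is a superkey — BCNF.

{A, C, D, E, F, G}; {B, C}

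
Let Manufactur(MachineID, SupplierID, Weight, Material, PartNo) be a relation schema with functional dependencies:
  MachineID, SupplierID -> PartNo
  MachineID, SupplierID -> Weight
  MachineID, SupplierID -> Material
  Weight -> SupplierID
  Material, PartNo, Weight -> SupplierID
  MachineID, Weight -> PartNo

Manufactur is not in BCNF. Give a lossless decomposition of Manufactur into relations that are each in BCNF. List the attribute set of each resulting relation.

{MachineID, Material, PartNo, Weight}; {SupplierID, Weight}

Candidate keys of the original relation: {MachineID, SupplierID}, {MachineID, Weight}.
In {MachineID, Material, PartNo, SupplierID, Weight}, {Weight} is not a superkey ({Weight}⁺ restricted to this set is {SupplierID, Weight}), so split on Weight -> SupplierID into {SupplierID, Weight} and {MachineID, Material, PartNo, Weight}.
{SupplierID, Weight} is in BCNF.
{MachineID, Material, PartNo, Weight} is in BCNF.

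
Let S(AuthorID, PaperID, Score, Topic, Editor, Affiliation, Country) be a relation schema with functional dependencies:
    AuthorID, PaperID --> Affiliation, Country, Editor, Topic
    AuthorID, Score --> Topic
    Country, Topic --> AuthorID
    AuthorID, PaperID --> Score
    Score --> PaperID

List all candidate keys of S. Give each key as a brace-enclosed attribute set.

{AuthorID, PaperID}, {AuthorID, Score}, {Country, PaperID, Topic}, {Country, Score, Topic}

{AuthorID, PaperID}⁺ = {Affiliation, AuthorID, Country, Editor, PaperID, Score, Topic} — all of the relation — so {AuthorID, PaperID} is a candidate key.
{AuthorID, Score}⁺ = {Affiliation, AuthorID, Country, Editor, PaperID, Score, Topic} — all of the relation — so {AuthorID, Score} is a candidate key.
{Country, PaperID, Topic}⁺ = {Affiliation, AuthorID, Country, Editor, PaperID, Score, Topic} — all of the relation — so {Country, PaperID, Topic} is a candidate key.
{Country, Score, Topic}⁺ = {Affiliation, AuthorID, Country, Editor, PaperID, Score, Topic} — all of the relation — so {Country, Score, Topic} is a candidate key.
No proper subset of any of these is a key, and no other minimal superkey exists.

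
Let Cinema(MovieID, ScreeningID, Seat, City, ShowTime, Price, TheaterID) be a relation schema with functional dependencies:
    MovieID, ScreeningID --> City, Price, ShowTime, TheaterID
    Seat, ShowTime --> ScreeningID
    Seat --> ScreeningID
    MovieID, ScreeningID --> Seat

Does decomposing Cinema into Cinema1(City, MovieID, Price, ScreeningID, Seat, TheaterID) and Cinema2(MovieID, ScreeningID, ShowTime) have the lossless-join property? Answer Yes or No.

Yes

Common attributes: {MovieID, ScreeningID}; their closure is {City, MovieID, Price, ScreeningID, Seat, ShowTime, TheaterID}.
Since Cinema1 ⊆ {City, MovieID, Price, ScreeningID, Seat, ShowTime, TheaterID}, the intersection is a superkey of Cinema1; the decomposition is lossless.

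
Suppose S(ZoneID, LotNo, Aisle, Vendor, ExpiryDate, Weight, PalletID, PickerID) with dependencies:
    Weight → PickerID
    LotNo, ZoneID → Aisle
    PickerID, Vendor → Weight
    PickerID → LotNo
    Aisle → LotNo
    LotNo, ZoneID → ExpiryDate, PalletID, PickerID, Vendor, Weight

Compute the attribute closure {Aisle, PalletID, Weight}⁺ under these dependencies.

Start with {Aisle, PalletID, Weight}.
Weight → PickerID applies; add {PickerID} → now {Aisle, PalletID, PickerID, Weight}.
PickerID → LotNo applies; add {LotNo} → now {Aisle, LotNo, PalletID, PickerID, Weight}.
No further FD applies.

{Aisle, LotNo, PalletID, PickerID, Weight}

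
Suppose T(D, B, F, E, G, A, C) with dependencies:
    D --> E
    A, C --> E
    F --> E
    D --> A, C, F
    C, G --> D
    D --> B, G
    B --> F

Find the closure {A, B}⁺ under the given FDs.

Start with {A, B}.
B --> F applies; add {F} → now {A, B, F}.
F --> E applies; add {E} → now {A, B, E, F}.
No further FD applies.

{A, B, E, F}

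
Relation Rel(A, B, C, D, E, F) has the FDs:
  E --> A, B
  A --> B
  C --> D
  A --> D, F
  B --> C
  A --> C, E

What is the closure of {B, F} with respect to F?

{B, C, D, F}

Start with {B, F}.
B --> C applies; add {C} → now {B, C, F}.
C --> D applies; add {D} → now {B, C, D, F}.
No further FD applies.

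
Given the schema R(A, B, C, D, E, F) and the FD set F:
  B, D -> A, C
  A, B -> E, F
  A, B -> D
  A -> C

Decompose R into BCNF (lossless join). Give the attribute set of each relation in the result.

{A, B, D, E, F}; {A, C}

Candidate keys of the original relation: {A, B}, {B, D}.
{A, B, C, D, E, F}: {A} determines {A, C} here but is not a superkey — split on A -> C, giving {A, C} and {A, B, D, E, F}.
{A, C} is in BCNF.
{A, B, D, E, F} is in BCNF.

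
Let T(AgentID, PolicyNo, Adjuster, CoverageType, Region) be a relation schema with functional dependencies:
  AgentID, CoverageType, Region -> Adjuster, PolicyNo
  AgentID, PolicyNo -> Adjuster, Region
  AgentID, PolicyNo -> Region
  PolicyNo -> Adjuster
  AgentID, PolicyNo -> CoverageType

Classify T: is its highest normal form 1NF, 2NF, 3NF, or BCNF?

Candidate keys: {AgentID, CoverageType, Region}, {AgentID, PolicyNo}. Prime attributes: {AgentID, CoverageType, PolicyNo, Region}.
For PolicyNo -> Adjuster we have {PolicyNo}⁺ = {Adjuster, PolicyNo}; {PolicyNo} is not a superkey, so BCNF fails.
PolicyNo -> Adjuster has non-prime {Adjuster} on the right and a non-superkey on the left, so 3NF fails.
Since {PolicyNo} ⊂ {AgentID, PolicyNo} and {PolicyNo}⁺ ⊇ {Adjuster} with {Adjuster} non-prime, there is a partial dependency; 2NF fails.

1NF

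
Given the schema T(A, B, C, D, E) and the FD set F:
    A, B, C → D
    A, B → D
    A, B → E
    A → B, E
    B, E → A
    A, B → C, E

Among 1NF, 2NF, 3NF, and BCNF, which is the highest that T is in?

BCNF

Candidate keys: {A}, {B, E}. Prime attributes: {A, B, E}.
Every FD has a superkey on the left, so the relation is in BCNF.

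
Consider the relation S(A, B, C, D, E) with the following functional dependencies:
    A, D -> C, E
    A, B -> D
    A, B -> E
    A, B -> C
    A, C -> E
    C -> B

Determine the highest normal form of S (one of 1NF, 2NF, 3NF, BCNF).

3NF

Candidate keys: {A, B}, {A, C}, {A, D}. Prime attributes: {A, B, C, D}.
C -> B: {C}⁺ = {B, C}, which is not all of the attributes, so the left side is not a superkey — BCNF is violated.
Since {B} ⊆ prime attributes and every other non-superkey FD also has a prime right side, the schema is in 3NF.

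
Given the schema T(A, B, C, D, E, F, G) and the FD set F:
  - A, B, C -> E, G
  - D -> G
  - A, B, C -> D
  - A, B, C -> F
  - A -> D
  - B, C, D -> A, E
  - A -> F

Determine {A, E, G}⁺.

{A, D, E, F, G}

Start with {A, E, G}.
A -> D applies; add {D} → now {A, D, E, G}.
A -> F applies; add {F} → now {A, D, E, F, G}.
No further FD applies.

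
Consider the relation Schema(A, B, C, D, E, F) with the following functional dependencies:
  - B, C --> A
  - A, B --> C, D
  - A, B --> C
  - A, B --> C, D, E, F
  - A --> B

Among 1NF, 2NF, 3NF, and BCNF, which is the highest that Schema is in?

BCNF

Candidate keys: {A}, {B, C}. Prime attributes: {A, B, C}.
Each dependency's left side is a superkey — BCNF holds.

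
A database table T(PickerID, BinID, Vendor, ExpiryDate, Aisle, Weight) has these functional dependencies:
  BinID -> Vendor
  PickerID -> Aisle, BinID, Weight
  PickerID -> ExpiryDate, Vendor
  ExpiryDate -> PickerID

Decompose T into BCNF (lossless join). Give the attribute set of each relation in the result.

Candidate keys of the original relation: {ExpiryDate}, {PickerID}.
In {Aisle, BinID, ExpiryDate, PickerID, Vendor, Weight}, {BinID} is not a superkey ({BinID}⁺ restricted to this set is {BinID, Vendor}), so split on BinID -> Vendor into {BinID, Vendor} and {Aisle, BinID, ExpiryDate, PickerID, Weight}.
{BinID, Vendor}: every determinant is a superkey — BCNF.
{Aisle, BinID, ExpiryDate, PickerID, Weight}: every determinant is a superkey — BCNF.

{Aisle, BinID, ExpiryDate, PickerID, Weight}; {BinID, Vendor}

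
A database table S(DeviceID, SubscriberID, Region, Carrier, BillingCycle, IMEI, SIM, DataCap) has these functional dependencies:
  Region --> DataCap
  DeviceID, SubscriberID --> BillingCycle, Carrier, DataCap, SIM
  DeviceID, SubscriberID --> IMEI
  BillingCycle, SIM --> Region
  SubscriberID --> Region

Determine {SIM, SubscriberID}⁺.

Start with {SIM, SubscriberID}.
SubscriberID --> Region applies; add {Region} → now {Region, SIM, SubscriberID}.
Region --> DataCap applies; add {DataCap} → now {DataCap, Region, SIM, SubscriberID}.
No further FD applies.

{DataCap, Region, SIM, SubscriberID}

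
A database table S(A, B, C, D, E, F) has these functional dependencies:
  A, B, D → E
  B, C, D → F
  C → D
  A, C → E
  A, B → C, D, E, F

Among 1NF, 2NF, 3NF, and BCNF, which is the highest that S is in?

2NF

Candidate key: {A, B}. Prime attributes: {A, B}.
For B, C, D → F we have {B, C, D}⁺ = {B, C, D, F}; {B, C, D} is not a superkey, so BCNF fails.
B, C, D → F has non-prime {F} on the right and a non-superkey on the left, so 3NF fails.
No non-prime attribute depends on a proper subset of any candidate key, so 2NF holds.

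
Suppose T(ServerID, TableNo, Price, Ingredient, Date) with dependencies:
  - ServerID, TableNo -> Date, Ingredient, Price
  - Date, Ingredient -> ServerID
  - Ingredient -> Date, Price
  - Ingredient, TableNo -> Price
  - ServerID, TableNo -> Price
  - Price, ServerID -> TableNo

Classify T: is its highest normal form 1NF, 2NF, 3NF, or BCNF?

BCNF

Candidate keys: {Ingredient}, {Price, ServerID}, {ServerID, TableNo}. Prime attributes: {Ingredient, Price, ServerID, TableNo}.
The left-hand side of every FD is a superkey, so BCNF is satisfied.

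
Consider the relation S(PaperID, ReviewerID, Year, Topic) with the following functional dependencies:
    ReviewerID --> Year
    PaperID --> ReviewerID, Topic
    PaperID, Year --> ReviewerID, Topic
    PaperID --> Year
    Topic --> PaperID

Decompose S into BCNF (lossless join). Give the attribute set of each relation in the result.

Candidate keys of the original relation: {PaperID}, {Topic}.
{PaperID, ReviewerID, Topic, Year}: {ReviewerID} determines {ReviewerID, Year} here but is not a superkey — split on ReviewerID --> Year, giving {ReviewerID, Year} and {PaperID, ReviewerID, Topic}.
{ReviewerID, Year} is in BCNF.
{PaperID, ReviewerID, Topic} is in BCNF.

{PaperID, ReviewerID, Topic}; {ReviewerID, Year}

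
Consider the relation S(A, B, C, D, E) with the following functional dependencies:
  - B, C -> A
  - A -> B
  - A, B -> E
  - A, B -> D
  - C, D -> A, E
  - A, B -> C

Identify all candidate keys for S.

{A} is a candidate key since {A}⁺ = {A, B, C, D, E} covers every attribute.
{B, C} is a candidate key since {B, C}⁺ = {A, B, C, D, E} covers every attribute.
{C, D} is a candidate key since {C, D}⁺ = {A, B, C, D, E} covers every attribute.
These are minimal and exhaustive — every other superkey contains one of them.

{A}, {B, C}, {C, D}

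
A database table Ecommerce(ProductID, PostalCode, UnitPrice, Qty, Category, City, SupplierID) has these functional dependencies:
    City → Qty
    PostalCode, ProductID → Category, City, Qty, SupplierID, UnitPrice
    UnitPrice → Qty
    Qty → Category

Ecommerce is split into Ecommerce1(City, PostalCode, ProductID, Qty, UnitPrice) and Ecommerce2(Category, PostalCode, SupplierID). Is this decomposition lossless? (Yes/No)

No

Common attributes: {PostalCode}; their closure is {PostalCode}.
Ecommerce1 ⊄ {PostalCode} and Ecommerce2 ⊄ {PostalCode}, so the split is lossy.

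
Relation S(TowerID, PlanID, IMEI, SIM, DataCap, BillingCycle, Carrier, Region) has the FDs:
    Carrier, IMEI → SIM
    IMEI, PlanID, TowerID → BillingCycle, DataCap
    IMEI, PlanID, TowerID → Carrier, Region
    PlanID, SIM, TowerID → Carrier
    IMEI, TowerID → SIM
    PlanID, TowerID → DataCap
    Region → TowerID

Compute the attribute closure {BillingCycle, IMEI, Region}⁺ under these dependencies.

Start with {BillingCycle, IMEI, Region}.
Region → TowerID applies; add {TowerID} → now {BillingCycle, IMEI, Region, TowerID}.
IMEI, TowerID → SIM applies; add {SIM} → now {BillingCycle, IMEI, Region, SIM, TowerID}.
No further FD applies.

{BillingCycle, IMEI, Region, SIM, TowerID}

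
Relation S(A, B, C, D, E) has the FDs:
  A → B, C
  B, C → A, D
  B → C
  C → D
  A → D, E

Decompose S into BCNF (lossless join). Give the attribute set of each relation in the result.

{A, B, C, E}; {C, D}

Candidate keys of the original relation: {A}, {B}.
{A, B, C, D, E}: {C} determines {C, D} here but is not a superkey — split on C → D, giving {C, D} and {A, B, C, E}.
{C, D} is in BCNF.
{A, B, C, E} is in BCNF.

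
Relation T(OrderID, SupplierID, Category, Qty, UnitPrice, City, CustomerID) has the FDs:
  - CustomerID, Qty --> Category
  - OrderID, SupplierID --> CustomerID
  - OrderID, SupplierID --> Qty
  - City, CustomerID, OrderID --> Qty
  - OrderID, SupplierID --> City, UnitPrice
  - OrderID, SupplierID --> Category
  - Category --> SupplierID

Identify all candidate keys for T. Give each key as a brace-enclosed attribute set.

No FD produces {OrderID}, so it must be in every candidate key.
{Category, OrderID}⁺ = {Category, City, CustomerID, OrderID, Qty, SupplierID, UnitPrice} — all of the relation — so {Category, OrderID} is a candidate key.
{OrderID, SupplierID}⁺ = {Category, City, CustomerID, OrderID, Qty, SupplierID, UnitPrice} — all of the relation — so {OrderID, SupplierID} is a candidate key.
{City, CustomerID, OrderID}⁺ = {Category, City, CustomerID, OrderID, Qty, SupplierID, UnitPrice} — all of the relation — so {City, CustomerID, OrderID} is a candidate key.
{CustomerID, OrderID, Qty}⁺ = {Category, City, CustomerID, OrderID, Qty, SupplierID, UnitPrice} — all of the relation — so {CustomerID, OrderID, Qty} is a candidate key.
Any other superkey properly contains one of these, so there are no further candidate keys.

{Category, OrderID}, {City, CustomerID, OrderID}, {CustomerID, OrderID, Qty}, {OrderID, SupplierID}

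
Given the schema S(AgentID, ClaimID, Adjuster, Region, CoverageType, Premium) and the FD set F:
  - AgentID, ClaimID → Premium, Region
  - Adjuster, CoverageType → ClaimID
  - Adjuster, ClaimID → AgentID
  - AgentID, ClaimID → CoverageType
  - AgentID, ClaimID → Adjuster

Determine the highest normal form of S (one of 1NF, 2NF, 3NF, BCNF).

Candidate keys: {Adjuster, ClaimID}, {Adjuster, CoverageType}, {AgentID, ClaimID}. Prime attributes: {Adjuster, AgentID, ClaimID, CoverageType}.
Every FD has a superkey on the left, so the relation is in BCNF.

BCNF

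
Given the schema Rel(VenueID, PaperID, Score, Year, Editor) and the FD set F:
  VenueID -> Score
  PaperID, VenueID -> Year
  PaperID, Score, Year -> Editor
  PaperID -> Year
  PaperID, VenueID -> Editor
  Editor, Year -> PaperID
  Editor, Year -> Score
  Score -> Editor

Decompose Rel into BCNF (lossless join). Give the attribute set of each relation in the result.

Candidate keys of the original relation: {PaperID, VenueID}, {VenueID, Year}.
In {Editor, PaperID, Score, VenueID, Year}, {VenueID} is not a superkey ({VenueID}⁺ restricted to this set is {Editor, Score, VenueID}), so split on VenueID -> Editor, Score into {Editor, Score, VenueID} and {PaperID, VenueID, Year}.
In {Editor, Score, VenueID}, {Score} is not a superkey ({Score}⁺ restricted to this set is {Editor, Score}), so split on Score -> Editor into {Editor, Score} and {Score, VenueID}.
{Editor, Score} has no BCNF violation.
{Score, VenueID} has no BCNF violation.
In {PaperID, VenueID, Year}, {PaperID} is not a superkey ({PaperID}⁺ restricted to this set is {PaperID, Year}), so split on PaperID -> Year into {PaperID, Year} and {PaperID, VenueID}.
{PaperID, Year} has no BCNF violation.
{PaperID, VenueID} has no BCNF violation.

{Editor, Score}; {PaperID, VenueID}; {PaperID, Year}; {Score, VenueID}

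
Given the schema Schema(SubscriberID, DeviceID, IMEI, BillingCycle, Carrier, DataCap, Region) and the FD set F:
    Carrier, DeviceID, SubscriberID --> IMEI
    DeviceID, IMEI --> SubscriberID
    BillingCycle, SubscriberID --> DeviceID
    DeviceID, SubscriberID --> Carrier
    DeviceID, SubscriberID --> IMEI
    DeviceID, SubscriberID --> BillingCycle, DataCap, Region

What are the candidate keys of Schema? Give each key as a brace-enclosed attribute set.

{BillingCycle, SubscriberID}, {DeviceID, IMEI}, {DeviceID, SubscriberID}

{BillingCycle, SubscriberID} is a candidate key since {BillingCycle, SubscriberID}⁺ = {BillingCycle, Carrier, DataCap, DeviceID, IMEI, Region, SubscriberID} covers every attribute.
{DeviceID, IMEI} is a candidate key since {DeviceID, IMEI}⁺ = {BillingCycle, Carrier, DataCap, DeviceID, IMEI, Region, SubscriberID} covers every attribute.
{DeviceID, SubscriberID} is a candidate key since {DeviceID, SubscriberID}⁺ = {BillingCycle, Carrier, DataCap, DeviceID, IMEI, Region, SubscriberID} covers every attribute.
Any other superkey properly contains one of these, so there are no further candidate keys.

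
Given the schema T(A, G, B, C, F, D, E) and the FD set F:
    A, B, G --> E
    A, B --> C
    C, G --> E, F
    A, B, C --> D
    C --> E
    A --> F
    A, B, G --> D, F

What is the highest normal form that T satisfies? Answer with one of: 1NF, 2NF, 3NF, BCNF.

1NF

Candidate key: {A, B, G}. Prime attributes: {A, B, G}.
A, B --> C: {A, B}⁺ = {A, B, C, D, E, F}, which is not all of the attributes, so the left side is not a superkey — BCNF is violated.
A, B --> C has non-prime {C} on the right and a non-superkey on the left, so 3NF fails.
Since {A} ⊂ {A, B, G} and {A}⁺ ⊇ {F} with {F} non-prime, there is a partial dependency; 2NF fails.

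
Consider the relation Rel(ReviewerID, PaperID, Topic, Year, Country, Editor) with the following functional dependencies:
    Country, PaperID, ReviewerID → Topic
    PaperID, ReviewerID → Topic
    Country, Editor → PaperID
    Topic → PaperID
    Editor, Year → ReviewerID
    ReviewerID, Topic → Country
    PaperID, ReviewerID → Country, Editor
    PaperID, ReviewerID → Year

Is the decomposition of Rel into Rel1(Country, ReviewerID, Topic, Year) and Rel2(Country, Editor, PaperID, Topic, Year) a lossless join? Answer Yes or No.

No

Common attributes: {Country, Topic, Year}; their closure is {Country, PaperID, Topic, Year}.
The closure covers neither Rel1 nor Rel2 entirely; the join is not lossless.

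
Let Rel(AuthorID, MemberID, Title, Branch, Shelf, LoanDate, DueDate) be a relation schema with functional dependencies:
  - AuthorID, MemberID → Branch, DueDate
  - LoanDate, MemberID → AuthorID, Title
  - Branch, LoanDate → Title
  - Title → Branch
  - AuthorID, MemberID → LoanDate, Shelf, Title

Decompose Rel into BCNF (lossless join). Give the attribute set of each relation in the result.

Candidate keys of the original relation: {AuthorID, MemberID}, {LoanDate, MemberID}.
Within {AuthorID, Branch, DueDate, LoanDate, MemberID, Shelf, Title}: {Branch, LoanDate}⁺ ∩ {AuthorID, Branch, DueDate, LoanDate, MemberID, Shelf, Title} = {Branch, LoanDate, Title}, not the whole set, so Branch, LoanDate → Title violates BCNF; decompose into {Branch, LoanDate, Title} and {AuthorID, Branch, DueDate, LoanDate, MemberID, Shelf}.
Within {Branch, LoanDate, Title}: {Title}⁺ ∩ {Branch, LoanDate, Title} = {Branch, Title}, not the whole set, so Title → Branch violates BCNF; decompose into {Branch, Title} and {LoanDate, Title}.
{Branch, Title} has no BCNF violation.
{LoanDate, Title} has no BCNF violation.
{AuthorID, Branch, DueDate, LoanDate, MemberID, Shelf} has no BCNF violation.

{AuthorID, Branch, DueDate, LoanDate, MemberID, Shelf}; {Branch, Title}; {LoanDate, Title}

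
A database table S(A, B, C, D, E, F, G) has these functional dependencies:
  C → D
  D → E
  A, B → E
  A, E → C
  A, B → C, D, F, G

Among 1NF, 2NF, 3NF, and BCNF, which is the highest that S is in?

2NF

Candidate key: {A, B}. Prime attributes: {A, B}.
For C → D we have {C}⁺ = {C, D, E}; {C} is not a superkey, so BCNF fails.
Because {D} is non-prime and the left side of C → D is not a superkey, the relation is not in 3NF.
Checking every proper subset of each key, none determines a non-prime attribute — 2NF is satisfied.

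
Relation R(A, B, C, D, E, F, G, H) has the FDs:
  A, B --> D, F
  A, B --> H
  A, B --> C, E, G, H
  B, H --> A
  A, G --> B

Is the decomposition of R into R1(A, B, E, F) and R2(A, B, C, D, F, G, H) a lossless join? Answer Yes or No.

Yes

Common attributes: {A, B, F}; their closure is {A, B, C, D, E, F, G, H}.
R1 is contained in that closure, so R1 ∩ R2 --> R1 holds and the join is lossless.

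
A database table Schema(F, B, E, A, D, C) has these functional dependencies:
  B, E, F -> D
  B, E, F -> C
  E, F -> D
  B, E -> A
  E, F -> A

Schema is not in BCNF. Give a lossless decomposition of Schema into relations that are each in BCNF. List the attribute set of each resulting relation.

{A, D, E, F}; {B, C, E, F}

Candidate key of the original relation: {B, E, F}.
In {A, B, C, D, E, F}, {E, F} is not a superkey ({E, F}⁺ restricted to this set is {A, D, E, F}), so split on E, F -> A, D into {A, D, E, F} and {B, C, E, F}.
{A, D, E, F} has no BCNF violation.
{B, C, E, F} has no BCNF violation.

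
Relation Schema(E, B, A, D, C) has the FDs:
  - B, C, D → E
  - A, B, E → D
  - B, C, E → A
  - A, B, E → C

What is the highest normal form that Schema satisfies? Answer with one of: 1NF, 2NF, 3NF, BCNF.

Candidate keys: {A, B, E}, {B, C, D}, {B, C, E}. Prime attributes: {A, B, C, D, E}.
Each dependency's left side is a superkey — BCNF holds.

BCNF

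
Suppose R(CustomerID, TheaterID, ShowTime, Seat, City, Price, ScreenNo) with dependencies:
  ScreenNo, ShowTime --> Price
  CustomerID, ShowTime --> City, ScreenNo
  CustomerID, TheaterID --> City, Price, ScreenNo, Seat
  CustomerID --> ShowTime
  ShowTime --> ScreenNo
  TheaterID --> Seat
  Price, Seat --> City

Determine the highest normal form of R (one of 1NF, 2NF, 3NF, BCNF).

1NF

Candidate key: {CustomerID, TheaterID}. Prime attributes: {CustomerID, TheaterID}.
ScreenNo, ShowTime --> Price: {ScreenNo, ShowTime}⁺ = {Price, ScreenNo, ShowTime}, which is not all of the attributes, so the left side is not a superkey — BCNF is violated.
ScreenNo, ShowTime --> Price determines the non-prime attribute {Price} from a non-superkey — 3NF is violated.
{CustomerID} is a proper subset of the key {CustomerID, TheaterID}, and {CustomerID}⁺ contains the non-prime attributes {City, Price, ScreenNo, ShowTime} — a partial dependency, so 2NF is violated.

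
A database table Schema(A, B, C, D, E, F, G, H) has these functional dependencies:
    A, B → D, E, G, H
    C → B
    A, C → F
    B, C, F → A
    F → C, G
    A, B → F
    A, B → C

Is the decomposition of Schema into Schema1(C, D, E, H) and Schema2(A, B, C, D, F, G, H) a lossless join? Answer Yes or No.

Schema1 ∩ Schema2 = {C, D, H}; its closure under F is {B, C, D, H}.
Neither Schema1 nor Schema2 is contained in that closure, so the decomposition is lossy.

No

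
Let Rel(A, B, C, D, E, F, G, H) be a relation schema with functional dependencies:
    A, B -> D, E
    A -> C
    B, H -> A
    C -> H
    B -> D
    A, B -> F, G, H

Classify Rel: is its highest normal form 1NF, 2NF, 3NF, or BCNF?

Candidate keys: {A, B}, {B, C}, {B, H}. Prime attributes: {A, B, C, H}.
A -> C: {A}⁺ = {A, C, H}, which is not all of the attributes, so the left side is not a superkey — BCNF is violated.
B -> D determines the non-prime attribute {D} from a non-superkey — 3NF is violated.
Since {B} ⊂ {A, B} and {B}⁺ ⊇ {D} with {D} non-prime, there is a partial dependency; 2NF fails.

1NF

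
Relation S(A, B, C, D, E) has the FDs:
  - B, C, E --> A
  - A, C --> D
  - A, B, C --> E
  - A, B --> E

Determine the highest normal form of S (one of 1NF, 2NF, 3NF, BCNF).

Candidate keys: {A, B, C}, {B, C, E}. Prime attributes: {A, B, C, E}.
A, C --> D: {A, C}⁺ = {A, C, D}, which is not all of the attributes, so the left side is not a superkey — BCNF is violated.
Because {D} is non-prime and the left side of A, C --> D is not a superkey, the relation is not in 3NF.
Since {A, C} ⊂ {A, B, C} and {A, C}⁺ ⊇ {D} with {D} non-prime, there is a partial dependency; 2NF fails.

1NF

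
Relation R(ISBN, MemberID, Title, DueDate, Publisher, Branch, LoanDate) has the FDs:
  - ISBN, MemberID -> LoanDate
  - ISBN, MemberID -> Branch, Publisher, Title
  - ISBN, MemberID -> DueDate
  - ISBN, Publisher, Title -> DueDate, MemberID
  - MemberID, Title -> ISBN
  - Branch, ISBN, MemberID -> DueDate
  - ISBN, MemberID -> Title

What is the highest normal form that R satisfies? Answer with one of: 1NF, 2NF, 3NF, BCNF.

Candidate keys: {ISBN, MemberID}, {ISBN, Publisher, Title}, {MemberID, Title}. Prime attributes: {ISBN, MemberID, Publisher, Title}.
The left-hand side of every FD is a superkey, so BCNF is satisfied.

BCNF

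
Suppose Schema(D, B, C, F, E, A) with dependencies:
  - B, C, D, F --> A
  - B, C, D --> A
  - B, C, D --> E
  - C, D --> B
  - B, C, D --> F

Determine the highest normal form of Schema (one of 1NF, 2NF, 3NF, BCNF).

BCNF

Candidate key: {C, D}. Prime attributes: {C, D}.
The left-hand side of every FD is a superkey, so BCNF is satisfied.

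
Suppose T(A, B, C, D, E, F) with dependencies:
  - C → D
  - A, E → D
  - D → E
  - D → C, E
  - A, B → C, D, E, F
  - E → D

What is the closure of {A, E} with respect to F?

Start with {A, E}.
A, E → D applies; add {D} → now {A, D, E}.
D → C, E applies; add {C} → now {A, C, D, E}.
No further FD applies.

{A, C, D, E}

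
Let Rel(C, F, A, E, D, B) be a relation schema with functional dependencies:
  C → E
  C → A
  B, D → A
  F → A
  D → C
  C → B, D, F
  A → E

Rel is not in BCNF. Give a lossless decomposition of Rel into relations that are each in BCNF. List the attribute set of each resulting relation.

{A, E}; {A, F}; {B, C, D, F}

Candidate keys of the original relation: {C}, {D}.
In {A, B, C, D, E, F}, {F} is not a superkey ({F}⁺ restricted to this set is {A, E, F}), so split on F → A, E into {A, E, F} and {B, C, D, F}.
In {A, E, F}, {A} is not a superkey ({A}⁺ restricted to this set is {A, E}), so split on A → E into {A, E} and {A, F}.
{A, E} is in BCNF.
{A, F} is in BCNF.
{B, C, D, F} is in BCNF.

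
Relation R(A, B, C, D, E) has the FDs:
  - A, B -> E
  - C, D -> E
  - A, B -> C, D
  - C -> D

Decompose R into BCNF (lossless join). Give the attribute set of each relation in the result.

{A, B, C}; {C, D, E}

Candidate key of the original relation: {A, B}.
{A, B, C, D, E}: {C, D} determines {C, D, E} here but is not a superkey — split on C, D -> E, giving {C, D, E} and {A, B, C, D}.
{C, D, E} has no BCNF violation.
{A, B, C, D}: {C} determines {C, D} here but is not a superkey — split on C -> D, giving {C, D} and {A, B, C}.
{C, D} has no BCNF violation.
{A, B, C} has no BCNF violation.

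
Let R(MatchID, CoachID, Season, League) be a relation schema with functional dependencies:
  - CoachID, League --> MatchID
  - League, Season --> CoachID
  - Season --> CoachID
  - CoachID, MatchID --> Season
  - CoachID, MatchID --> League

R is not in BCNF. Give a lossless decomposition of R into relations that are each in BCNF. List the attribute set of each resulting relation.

Candidate keys of the original relation: {CoachID, League}, {CoachID, MatchID}, {League, Season}, {MatchID, Season}.
In {CoachID, League, MatchID, Season}, {Season} is not a superkey ({Season}⁺ restricted to this set is {CoachID, Season}), so split on Season --> CoachID into {CoachID, Season} and {League, MatchID, Season}.
{CoachID, Season} has no BCNF violation.
{League, MatchID, Season} has no BCNF violation.

{CoachID, Season}; {League, MatchID, Season}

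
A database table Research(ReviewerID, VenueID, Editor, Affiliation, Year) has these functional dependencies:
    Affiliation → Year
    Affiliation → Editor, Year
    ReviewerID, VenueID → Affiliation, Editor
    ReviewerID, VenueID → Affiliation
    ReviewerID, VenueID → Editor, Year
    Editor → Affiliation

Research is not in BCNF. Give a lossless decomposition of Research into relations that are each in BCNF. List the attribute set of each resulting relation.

Candidate key of the original relation: {ReviewerID, VenueID}.
Within {Affiliation, Editor, ReviewerID, VenueID, Year}: {Affiliation}⁺ ∩ {Affiliation, Editor, ReviewerID, VenueID, Year} = {Affiliation, Editor, Year}, not the whole set, so Affiliation → Editor, Year violates BCNF; decompose into {Affiliation, Editor, Year} and {Affiliation, ReviewerID, VenueID}.
{Affiliation, Editor, Year} is in BCNF.
{Affiliation, ReviewerID, VenueID} is in BCNF.

{Affiliation, Editor, Year}; {Affiliation, ReviewerID, VenueID}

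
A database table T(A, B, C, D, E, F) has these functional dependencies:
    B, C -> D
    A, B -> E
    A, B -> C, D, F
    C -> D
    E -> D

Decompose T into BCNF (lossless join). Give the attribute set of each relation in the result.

Candidate key of the original relation: {A, B}.
Within {A, B, C, D, E, F}: {B, C}⁺ ∩ {A, B, C, D, E, F} = {B, C, D}, not the whole set, so B, C -> D violates BCNF; decompose into {B, C, D} and {A, B, C, E, F}.
Within {B, C, D}: {C}⁺ ∩ {B, C, D} = {C, D}, not the whole set, so C -> D violates BCNF; decompose into {C, D} and {B, C}.
{C, D} has no BCNF violation.
{B, C} has no BCNF violation.
{A, B, C, E, F} has no BCNF violation.

{A, B, C, E, F}; {C, D}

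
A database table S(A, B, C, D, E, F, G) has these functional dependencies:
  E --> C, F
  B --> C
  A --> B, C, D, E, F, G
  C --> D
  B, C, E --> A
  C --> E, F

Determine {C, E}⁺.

{C, D, E, F}

Start with {C, E}.
E --> C, F applies; add {F} → now {C, E, F}.
C --> D applies; add {D} → now {C, D, E, F}.
No further FD applies.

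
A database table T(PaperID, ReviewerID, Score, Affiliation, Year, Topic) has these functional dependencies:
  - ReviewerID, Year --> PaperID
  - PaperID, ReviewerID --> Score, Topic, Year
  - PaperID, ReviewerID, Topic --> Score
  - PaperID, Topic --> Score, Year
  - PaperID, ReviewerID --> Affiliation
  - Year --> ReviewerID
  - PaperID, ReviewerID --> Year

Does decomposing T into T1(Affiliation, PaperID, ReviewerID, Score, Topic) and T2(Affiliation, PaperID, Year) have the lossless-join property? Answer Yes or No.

Common attributes: {Affiliation, PaperID}; their closure is {Affiliation, PaperID}.
T1 ⊄ {Affiliation, PaperID} and T2 ⊄ {Affiliation, PaperID}, so the split is lossy.

No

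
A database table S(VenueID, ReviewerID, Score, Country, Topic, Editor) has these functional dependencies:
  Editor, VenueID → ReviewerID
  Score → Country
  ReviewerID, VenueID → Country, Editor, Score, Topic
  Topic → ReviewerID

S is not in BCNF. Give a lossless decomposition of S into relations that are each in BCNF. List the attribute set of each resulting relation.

{Country, Score}; {Editor, Score, Topic, VenueID}; {ReviewerID, Topic}

Candidate keys of the original relation: {Editor, VenueID}, {ReviewerID, VenueID}, {Topic, VenueID}.
{Country, Editor, ReviewerID, Score, Topic, VenueID}: {Score} determines {Country, Score} here but is not a superkey — split on Score → Country, giving {Country, Score} and {Editor, ReviewerID, Score, Topic, VenueID}.
{Country, Score} is in BCNF.
{Editor, ReviewerID, Score, Topic, VenueID}: {Topic} determines {ReviewerID, Topic} here but is not a superkey — split on Topic → ReviewerID, giving {ReviewerID, Topic} and {Editor, Score, Topic, VenueID}.
{ReviewerID, Topic} is in BCNF.
{Editor, Score, Topic, VenueID} is in BCNF.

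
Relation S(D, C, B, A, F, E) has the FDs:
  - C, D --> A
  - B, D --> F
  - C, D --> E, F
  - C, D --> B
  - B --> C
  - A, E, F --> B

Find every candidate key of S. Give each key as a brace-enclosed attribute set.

{A, D, E, F}, {B, D}, {C, D}

Attributes never on any right-hand side: {D} — every candidate key must contain it.
{B, D}⁺ = {A, B, C, D, E, F} — all of the relation — so {B, D} is a candidate key.
{C, D}⁺ = {A, B, C, D, E, F} — all of the relation — so {C, D} is a candidate key.
{A, D, E, F}⁺ = {A, B, C, D, E, F} — all of the relation — so {A, D, E, F} is a candidate key.
No proper subset of any of these is a key, and no other minimal superkey exists.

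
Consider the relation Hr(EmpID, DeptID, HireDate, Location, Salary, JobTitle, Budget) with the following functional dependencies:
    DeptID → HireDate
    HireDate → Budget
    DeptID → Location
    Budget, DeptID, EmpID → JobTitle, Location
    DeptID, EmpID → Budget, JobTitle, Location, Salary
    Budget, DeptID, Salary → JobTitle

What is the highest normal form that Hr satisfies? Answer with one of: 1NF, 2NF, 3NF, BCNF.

Candidate key: {DeptID, EmpID}. Prime attributes: {DeptID, EmpID}.
DeptID → HireDate: {DeptID}⁺ = {Budget, DeptID, HireDate, Location}, which is not all of the attributes, so the left side is not a superkey — BCNF is violated.
Because {HireDate} is non-prime and the left side of DeptID → HireDate is not a superkey, the relation is not in 3NF.
{DeptID} is a proper subset of the key {DeptID, EmpID}, and {DeptID}⁺ contains the non-prime attributes {Budget, HireDate, Location} — a partial dependency, so 2NF is violated.

1NF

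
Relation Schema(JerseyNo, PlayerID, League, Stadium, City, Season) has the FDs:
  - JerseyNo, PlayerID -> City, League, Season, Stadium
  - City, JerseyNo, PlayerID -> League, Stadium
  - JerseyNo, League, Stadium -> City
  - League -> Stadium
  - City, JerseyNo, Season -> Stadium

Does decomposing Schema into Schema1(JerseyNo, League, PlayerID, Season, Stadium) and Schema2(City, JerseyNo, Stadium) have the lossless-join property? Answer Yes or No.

No

Common attributes: {JerseyNo, Stadium}; their closure is {JerseyNo, Stadium}.
Schema1 ⊄ {JerseyNo, Stadium} and Schema2 ⊄ {JerseyNo, Stadium}, so the split is lossy.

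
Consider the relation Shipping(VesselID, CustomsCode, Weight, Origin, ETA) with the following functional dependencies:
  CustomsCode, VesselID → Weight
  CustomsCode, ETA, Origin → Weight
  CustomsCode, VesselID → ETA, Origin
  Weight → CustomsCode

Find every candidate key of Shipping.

{VesselID} never appears on the right of any FD, so every key must include it.
{CustomsCode, VesselID} is a candidate key since {CustomsCode, VesselID}⁺ = {CustomsCode, ETA, Origin, VesselID, Weight} covers every attribute.
{VesselID, Weight} is a candidate key since {VesselID, Weight}⁺ = {CustomsCode, ETA, Origin, VesselID, Weight} covers every attribute.
No proper subset of any of these is a key, and no other minimal superkey exists.

{CustomsCode, VesselID}, {VesselID, Weight}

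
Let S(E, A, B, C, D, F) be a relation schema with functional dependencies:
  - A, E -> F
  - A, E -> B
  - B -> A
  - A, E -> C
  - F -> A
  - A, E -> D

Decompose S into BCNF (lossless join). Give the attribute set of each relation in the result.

{A, B}; {B, C, D, E, F}

Candidate keys of the original relation: {A, E}, {B, E}, {E, F}.
{A, B, C, D, E, F}: {B} determines {A, B} here but is not a superkey — split on B -> A, giving {A, B} and {B, C, D, E, F}.
{A, B} is in BCNF.
{B, C, D, E, F} is in BCNF.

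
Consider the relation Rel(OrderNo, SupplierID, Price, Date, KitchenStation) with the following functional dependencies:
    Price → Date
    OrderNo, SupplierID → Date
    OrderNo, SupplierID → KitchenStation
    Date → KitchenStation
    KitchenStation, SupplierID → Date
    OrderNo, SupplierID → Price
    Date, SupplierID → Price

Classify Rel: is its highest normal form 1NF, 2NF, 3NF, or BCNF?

Candidate key: {OrderNo, SupplierID}. Prime attributes: {OrderNo, SupplierID}.
Price → Date breaks BCNF: {Price}⁺ = {Date, KitchenStation, Price}, so {Price} is not a superkey.
Price → Date determines the non-prime attribute {Date} from a non-superkey — 3NF is violated.
No non-prime attribute depends on a proper subset of any candidate key, so 2NF holds.

2NF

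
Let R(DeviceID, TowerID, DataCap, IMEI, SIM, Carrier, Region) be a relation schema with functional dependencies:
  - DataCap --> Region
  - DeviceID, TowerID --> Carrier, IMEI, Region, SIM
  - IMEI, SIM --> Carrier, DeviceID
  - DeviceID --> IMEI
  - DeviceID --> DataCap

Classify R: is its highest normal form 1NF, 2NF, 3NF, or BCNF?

Candidate keys: {DeviceID, TowerID}, {IMEI, SIM, TowerID}. Prime attributes: {DeviceID, IMEI, SIM, TowerID}.
DataCap --> Region breaks BCNF: {DataCap}⁺ = {DataCap, Region}, so {DataCap} is not a superkey.
DataCap --> Region determines the non-prime attribute {Region} from a non-superkey — 3NF is violated.
Since {DeviceID} ⊂ {DeviceID, TowerID} and {DeviceID}⁺ ⊇ {DataCap, Region} with {DataCap, Region} non-prime, there is a partial dependency; 2NF fails.

1NF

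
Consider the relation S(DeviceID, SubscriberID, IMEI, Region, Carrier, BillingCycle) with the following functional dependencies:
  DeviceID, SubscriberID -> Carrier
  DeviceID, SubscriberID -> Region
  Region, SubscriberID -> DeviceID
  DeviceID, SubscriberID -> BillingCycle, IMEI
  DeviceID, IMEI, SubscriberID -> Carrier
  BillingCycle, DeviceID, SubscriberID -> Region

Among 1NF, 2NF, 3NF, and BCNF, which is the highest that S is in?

BCNF

Candidate keys: {DeviceID, SubscriberID}, {Region, SubscriberID}. Prime attributes: {DeviceID, Region, SubscriberID}.
The left-hand side of every FD is a superkey, so BCNF is satisfied.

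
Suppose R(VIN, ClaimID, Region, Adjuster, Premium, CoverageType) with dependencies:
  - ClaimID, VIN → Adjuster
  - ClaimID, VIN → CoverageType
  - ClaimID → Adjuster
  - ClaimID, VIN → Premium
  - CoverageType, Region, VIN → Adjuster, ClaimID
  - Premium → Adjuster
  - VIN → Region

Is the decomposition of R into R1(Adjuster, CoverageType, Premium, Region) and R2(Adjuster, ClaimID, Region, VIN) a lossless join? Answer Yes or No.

No

The shared attributes are {Adjuster, Region} and {Adjuster, Region}⁺ = {Adjuster, Region}.
Neither R1 nor R2 is contained in that closure, so the decomposition is lossy.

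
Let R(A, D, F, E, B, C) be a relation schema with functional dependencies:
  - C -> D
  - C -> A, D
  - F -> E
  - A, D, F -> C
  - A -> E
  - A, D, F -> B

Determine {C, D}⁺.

Start with {C, D}.
C -> A, D applies; add {A} → now {A, C, D}.
A -> E applies; add {E} → now {A, C, D, E}.
No further FD applies.

{A, C, D, E}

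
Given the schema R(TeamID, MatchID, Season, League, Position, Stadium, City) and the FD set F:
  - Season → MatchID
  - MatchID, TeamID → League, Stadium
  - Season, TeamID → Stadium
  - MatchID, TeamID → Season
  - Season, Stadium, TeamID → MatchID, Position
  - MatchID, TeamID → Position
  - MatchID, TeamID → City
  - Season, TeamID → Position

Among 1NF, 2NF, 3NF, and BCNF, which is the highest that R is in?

Candidate keys: {MatchID, TeamID}, {Season, TeamID}. Prime attributes: {MatchID, Season, TeamID}.
Season → MatchID breaks BCNF: {Season}⁺ = {MatchID, Season}, so {Season} is not a superkey.
But every attribute on its right side ({MatchID}) is prime, and the same holds for every other non-superkey FD, so 3NF still holds.

3NF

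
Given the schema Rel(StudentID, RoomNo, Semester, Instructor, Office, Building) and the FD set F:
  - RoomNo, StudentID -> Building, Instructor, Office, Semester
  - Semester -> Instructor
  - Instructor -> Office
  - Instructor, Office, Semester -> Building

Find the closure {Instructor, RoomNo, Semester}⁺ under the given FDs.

{Building, Instructor, Office, RoomNo, Semester}

Start with {Instructor, RoomNo, Semester}.
Instructor -> Office applies; add {Office} → now {Instructor, Office, RoomNo, Semester}.
Instructor, Office, Semester -> Building applies; add {Building} → now {Building, Instructor, Office, RoomNo, Semester}.
No further FD applies.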